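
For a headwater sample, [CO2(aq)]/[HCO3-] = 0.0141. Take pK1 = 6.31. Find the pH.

From K1 = [H⁺][HCO3-]/[CO2(aq)]:  pH = pK1 − log₁₀([CO2(aq)]/[HCO3-])
log₁₀(0.0141) = -1.851
pH = 6.31 − (-1.851) = 8.16

pH = 8.16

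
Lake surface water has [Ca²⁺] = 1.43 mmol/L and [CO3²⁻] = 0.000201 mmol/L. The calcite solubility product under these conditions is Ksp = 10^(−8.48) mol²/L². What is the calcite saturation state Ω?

Ω = 0.0868

Ksp = 10^(−8.48) = 3.311×10^-9
Ω = [Ca²⁺][CO3²⁻]/Ksp = (1.43×10^-3)(0.000201×10^-3) / 3.311×10^-9 = 0.0868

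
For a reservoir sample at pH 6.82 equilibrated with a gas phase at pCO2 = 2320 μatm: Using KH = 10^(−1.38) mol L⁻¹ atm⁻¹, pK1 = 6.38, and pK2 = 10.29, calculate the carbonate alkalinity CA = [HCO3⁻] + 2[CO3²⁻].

[CO2*] = KH · pCO2 = 10^(−1.38) × 2320×10^-6 = 9.671×10^-5 mol/L
α₀ = 1/(1 + K1/[H⁺] + K1K2/[H⁺]²) = 1/(1 + 10^+0.44 + 10^-3.03) = 0.2663
DIC = [CO2*]/α₀ = 9.671×10^-5 / 0.2663 = 0.3632 mmol/L
CA = (α₁ + 2α₂)·DIC = (0.7335 + 2×0.0002485) × 0.3632 = 0.267 mmol/L

CA = 0.267 mmol/L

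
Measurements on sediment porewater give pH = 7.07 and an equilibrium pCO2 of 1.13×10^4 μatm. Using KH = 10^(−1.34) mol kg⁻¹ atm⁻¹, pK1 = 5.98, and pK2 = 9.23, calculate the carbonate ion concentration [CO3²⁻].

[CO2*] = KH · pCO2 = 10^(−1.34) × 1.13×10^4×10^-6 = 5.165×10^-4 mol/kg
α₀ = 1/(1 + K1/[H⁺] + K1K2/[H⁺]²) = 1/(1 + 10^+1.09 + 10^-1.07) = 0.07469
DIC = [CO2*]/α₀ = 5.165×10^-4 / 0.07469 = 6.915 mmol/kg
[CO3²⁻] = α₂·DIC; α₂ = 0.006358, so [CO3²⁻] = 0.006358 × 6.915 = 0.0440 mmol/kg

[CO3²⁻] = 0.0440 mmol/kg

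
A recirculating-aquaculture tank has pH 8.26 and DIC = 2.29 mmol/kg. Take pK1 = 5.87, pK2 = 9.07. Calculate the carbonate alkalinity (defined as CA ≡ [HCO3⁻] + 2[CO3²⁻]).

CA = 2.59 mmol/kg

CA = [HCO3⁻] + 2[CO3²⁻] = (α₁ + 2α₂)·DIC
At pH 8.26: [H⁺]/K1 = 10^-2.39 = 0.0040738, K2/[H⁺] = 10^-0.81 = 0.15488
α₁ = 1/(1 + 0.0040738 + 0.15488) = 1/1.1590 = 0.8628; α₂ = α₁·K2/[H⁺] = 0.1336
α₁ + 2α₂ = 1.1301
CA = 1.1301 × 2.29 = 2.59 mmol/kg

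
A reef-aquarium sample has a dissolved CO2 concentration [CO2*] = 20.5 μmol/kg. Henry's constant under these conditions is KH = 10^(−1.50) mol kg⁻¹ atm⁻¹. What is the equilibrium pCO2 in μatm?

KH = 10^(−1.50) = 3.162×10^-2 mol kg⁻¹ atm⁻¹
pCO2 = [CO2*]/KH = 20.5×10^-6 / 3.162×10^-2 = 6.48×10^-4 atm = 648 μatm

pCO2 = 648 μatm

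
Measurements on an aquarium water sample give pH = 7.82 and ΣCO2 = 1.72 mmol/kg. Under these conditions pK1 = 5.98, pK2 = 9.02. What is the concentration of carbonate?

α₂ = 1 / (1 + [H⁺]/K2 + [H⁺]²/(K1K2)) = 1 / (1 + 10^+1.20 + 10^-0.64)
   = 1 / (1 + 15.849 + 0.22909) = 1/17.078 = 0.05855
[CO3²⁻] = α₂ × DIC = 0.05855 × 1.72 = 0.101 mmol/kg

[CO3²⁻] = 0.101 mmol/kg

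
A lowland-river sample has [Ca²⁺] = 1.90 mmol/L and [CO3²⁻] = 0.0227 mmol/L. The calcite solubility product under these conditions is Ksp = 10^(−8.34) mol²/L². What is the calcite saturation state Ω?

Ksp = 10^(−8.34) = 4.571×10^-9
Ω = [Ca²⁺][CO3²⁻]/Ksp = (1.90×10^-3)(0.0227×10^-3) / 4.571×10^-9 = 9.44

Ω = 9.44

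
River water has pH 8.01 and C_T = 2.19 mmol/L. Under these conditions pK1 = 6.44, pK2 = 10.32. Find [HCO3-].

α₁ = 1 / (1 + [H⁺]/K1 + K2/[H⁺]) = 1 / (1 + 10^-1.57 + 10^-2.31)
   = 1 / (1 + 0.026915 + 0.0048978) = 1/1.0318 = 0.9692
[HCO3⁻] = α₁ × DIC = 0.9692 × 2.19 = 2.12 mmol/L

[HCO3⁻] = 2.12 mmol/L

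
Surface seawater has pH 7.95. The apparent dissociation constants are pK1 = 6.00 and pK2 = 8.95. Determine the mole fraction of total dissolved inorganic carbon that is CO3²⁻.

α₂ = 1 / (1 + [H⁺]/K2 + [H⁺]²/(K1K2)) = 1 / (1 + 10^+1.00 + 10^-0.95)
   = 1 / (1 + 10.000 + 0.11220) = 1/11.112 = 0.08999

α₂ = 0.0900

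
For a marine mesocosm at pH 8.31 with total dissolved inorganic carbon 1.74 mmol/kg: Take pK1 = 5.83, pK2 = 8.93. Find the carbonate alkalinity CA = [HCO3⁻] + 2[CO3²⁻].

CA = 2.07 mmol/kg

CA = [HCO3⁻] + 2[CO3²⁻] = (α₁ + 2α₂)·DIC
At pH 8.31: [H⁺]/K1 = 10^-2.48 = 0.0033113, K2/[H⁺] = 10^-0.62 = 0.23988
α₁ = 1/(1 + 0.0033113 + 0.23988) = 1/1.2432 = 0.8044; α₂ = α₁·K2/[H⁺] = 0.1930
α₁ + 2α₂ = 1.1903
CA = 1.1903 × 1.74 = 2.07 mmol/kg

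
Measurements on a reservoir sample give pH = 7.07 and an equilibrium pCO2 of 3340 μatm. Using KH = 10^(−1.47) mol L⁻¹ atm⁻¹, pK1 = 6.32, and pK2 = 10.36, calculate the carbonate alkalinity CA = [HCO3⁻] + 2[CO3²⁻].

CA = 0.637 mmol/L

[CO2*] = KH · pCO2 = 10^(−1.47) × 3340×10^-6 = 1.132×10^-4 mol/L
α₀ = 1/(1 + K1/[H⁺] + K1K2/[H⁺]²) = 1/(1 + 10^+0.75 + 10^-2.54) = 0.1509
DIC = [CO2*]/α₀ = 1.132×10^-4 / 0.1509 = 0.7499 mmol/L
CA = (α₁ + 2α₂)·DIC = (0.8487 + 2×0.0004352) × 0.7499 = 0.637 mmol/L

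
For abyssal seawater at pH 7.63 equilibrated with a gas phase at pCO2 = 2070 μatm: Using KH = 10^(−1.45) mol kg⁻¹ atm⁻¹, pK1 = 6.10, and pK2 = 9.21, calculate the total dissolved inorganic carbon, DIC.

DIC = 2.63 mmol/kg

[CO2*] = KH · pCO2 = 10^(−1.45) × 2070×10^-6 = 7.345×10^-5 mol/kg
α₀ = 1/(1 + K1/[H⁺] + K1K2/[H⁺]²) = 1/(1 + 10^+1.53 + 10^-0.05) = 0.02795
DIC = [CO2*]/α₀ = 7.345×10^-5 / 0.02795 = 2.63 mmol/kg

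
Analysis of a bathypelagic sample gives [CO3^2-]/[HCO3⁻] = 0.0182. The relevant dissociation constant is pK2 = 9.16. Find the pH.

pH = 7.42

From K2 = [H⁺][CO3^2-]/[HCO3⁻]:  pH = pK2 + log₁₀([CO3^2-]/[HCO3⁻])
log₁₀(0.0182) = -1.740
pH = 9.16 + (-1.740) = 7.42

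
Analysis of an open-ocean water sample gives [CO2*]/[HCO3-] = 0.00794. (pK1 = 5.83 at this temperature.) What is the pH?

pH = 7.93

From K1 = [H⁺][HCO3-]/[CO2*]:  pH = pK1 − log₁₀([CO2*]/[HCO3-])
log₁₀(0.00794) = -2.100
pH = 5.83 − (-2.100) = 7.93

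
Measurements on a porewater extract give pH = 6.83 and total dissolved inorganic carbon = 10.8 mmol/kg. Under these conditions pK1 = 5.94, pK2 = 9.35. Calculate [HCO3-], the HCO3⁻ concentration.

α₁ = 1 / (1 + [H⁺]/K1 + K2/[H⁺]) = 1 / (1 + 10^-0.89 + 10^-2.52)
   = 1 / (1 + 0.12882 + 0.0030200) = 1/1.1318 = 0.8835
[HCO3⁻] = α₁ × DIC = 0.8835 × 10.8 = 9.54 mmol/kg

[HCO3⁻] = 9.54 mmol/kg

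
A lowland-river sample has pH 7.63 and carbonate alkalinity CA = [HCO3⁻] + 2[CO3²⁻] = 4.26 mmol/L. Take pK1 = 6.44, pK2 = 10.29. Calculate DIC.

DIC = 4.52 mmol/L

CA = [HCO3⁻] + 2[CO3²⁻] = (α₁ + 2α₂)·DIC
At pH 7.63: [H⁺]/K1 = 10^-1.19 = 0.064565, K2/[H⁺] = 10^-2.66 = 0.0021878
α₁ = 1/(1 + 0.064565 + 0.0021878) = 1/1.0668 = 0.9374; α₂ = α₁·K2/[H⁺] = 0.002051
α₁ + 2α₂ = 0.9415
DIC = CA / (α₁ + 2α₂) = 4.26 / 0.9415 = 4.52 mmol/L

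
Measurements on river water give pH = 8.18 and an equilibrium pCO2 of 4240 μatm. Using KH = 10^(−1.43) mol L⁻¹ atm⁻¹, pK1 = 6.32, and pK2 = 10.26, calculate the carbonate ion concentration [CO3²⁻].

[CO2*] = KH · pCO2 = 10^(−1.43) × 4240×10^-6 = 1.575×10^-4 mol/L
α₀ = 1/(1 + K1/[H⁺] + K1K2/[H⁺]²) = 1/(1 + 10^+1.86 + 10^-0.22) = 0.01351
DIC = [CO2*]/α₀ = 1.575×10^-4 / 0.01351 = 11.66 mmol/L
[CO3²⁻] = α₂·DIC; α₂ = 0.008138, so [CO3²⁻] = 0.008138 × 11.66 = 0.0949 mmol/L

[CO3²⁻] = 0.0949 mmol/L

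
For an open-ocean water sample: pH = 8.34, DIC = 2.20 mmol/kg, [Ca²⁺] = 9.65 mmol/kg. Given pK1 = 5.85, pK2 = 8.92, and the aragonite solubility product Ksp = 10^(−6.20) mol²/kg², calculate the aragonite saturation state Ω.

Ω = 6.99

α₂ = 1 / (1 + [H⁺]/K2 + [H⁺]²/(K1K2)) = 1 / (1 + 10^+0.58 + 10^-1.91)
   = 1 / (1 + 3.8019 + 0.012303) = 1/4.8142 = 0.2077
[CO3²⁻] = α₂ × DIC = 0.2077 × 2.20 = 0.4570 mmol/kg
Ksp = 10^(−6.20) = 6.310×10^-7
Ω = [Ca²⁺][CO3²⁻]/Ksp = (9.65×10^-3)(4.570×10^-4) / 6.310×10^-7 = 6.99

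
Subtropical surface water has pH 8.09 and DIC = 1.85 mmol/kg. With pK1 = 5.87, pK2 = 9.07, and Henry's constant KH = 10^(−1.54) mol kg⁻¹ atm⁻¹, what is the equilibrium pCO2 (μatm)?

α₀ = 1 / (1 + K1/[H⁺] + K1K2/[H⁺]²) = 1 / (1 + 10^+2.22 + 10^+1.24)
   = 1 / (1 + 165.96 + 17.378) = 1/184.34 = 0.005425
[CO2*] = α₀ × DIC = 0.005425 × 1.85 = 0.01004 mmol/kg = 10.04 μmol/kg
pCO2 = [CO2*]/KH = 1.004×10^-5 / 2.884×10^-2 = 348 μatm

pCO2 = 348 μatm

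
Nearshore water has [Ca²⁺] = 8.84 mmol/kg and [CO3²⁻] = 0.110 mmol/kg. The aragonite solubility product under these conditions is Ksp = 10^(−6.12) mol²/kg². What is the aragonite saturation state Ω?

Ksp = 10^(−6.12) = 7.586×10^-7
Ω = [Ca²⁺][CO3²⁻]/Ksp = (8.84×10^-3)(0.110×10^-3) / 7.586×10^-7 = 1.28

Ω = 1.28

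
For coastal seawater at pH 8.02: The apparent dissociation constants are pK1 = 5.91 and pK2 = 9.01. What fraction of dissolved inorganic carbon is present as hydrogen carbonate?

α₁ = 0.901

α₁ = 1 / (1 + [H⁺]/K1 + K2/[H⁺]) = 1 / (1 + 10^-2.11 + 10^-0.99)
   = 1 / (1 + 0.0077625 + 0.10233) = 1/1.1101 = 0.9008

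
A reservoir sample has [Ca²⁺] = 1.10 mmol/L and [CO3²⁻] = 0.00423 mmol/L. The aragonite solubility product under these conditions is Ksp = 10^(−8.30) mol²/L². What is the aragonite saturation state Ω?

Ksp = 10^(−8.30) = 5.012×10^-9
Ω = [Ca²⁺][CO3²⁻]/Ksp = (1.10×10^-3)(0.00423×10^-3) / 5.012×10^-9 = 0.928

Ω = 0.928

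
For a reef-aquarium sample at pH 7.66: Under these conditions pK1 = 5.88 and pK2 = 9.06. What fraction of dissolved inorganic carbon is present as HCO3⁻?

α₁ = 0.947

α₁ = 1 / (1 + [H⁺]/K1 + K2/[H⁺]) = 1 / (1 + 10^-1.78 + 10^-1.40)
   = 1 / (1 + 0.016596 + 0.039811) = 1/1.0564 = 0.9466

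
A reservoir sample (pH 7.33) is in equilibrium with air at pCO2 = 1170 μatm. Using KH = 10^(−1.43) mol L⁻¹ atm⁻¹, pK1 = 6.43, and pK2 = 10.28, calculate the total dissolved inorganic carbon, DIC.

[CO2*] = KH · pCO2 = 10^(−1.43) × 1170×10^-6 = 4.347×10^-5 mol/L
α₀ = 1/(1 + K1/[H⁺] + K1K2/[H⁺]²) = 1/(1 + 10^+0.90 + 10^-2.05) = 0.1117
DIC = [CO2*]/α₀ = 4.347×10^-5 / 0.1117 = 0.389 mmol/L

DIC = 0.389 mmol/L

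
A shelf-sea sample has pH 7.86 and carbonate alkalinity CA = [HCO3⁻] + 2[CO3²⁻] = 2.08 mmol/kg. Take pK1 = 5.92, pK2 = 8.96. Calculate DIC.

CA = [HCO3⁻] + 2[CO3²⁻] = (α₁ + 2α₂)·DIC
At pH 7.86: [H⁺]/K1 = 10^-1.94 = 0.011482, K2/[H⁺] = 10^-1.10 = 0.079433
α₁ = 1/(1 + 0.011482 + 0.079433) = 1/1.0909 = 0.9167; α₂ = α₁·K2/[H⁺] = 0.07281
α₁ + 2α₂ = 1.0623
DIC = CA / (α₁ + 2α₂) = 2.08 / 1.0623 = 1.96 mmol/kg

DIC = 1.96 mmol/kg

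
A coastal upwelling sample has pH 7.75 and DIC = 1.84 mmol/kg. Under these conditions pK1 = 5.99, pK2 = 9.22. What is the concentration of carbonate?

[CO3²⁻] = 0.0593 mmol/kg

α₂ = 1 / (1 + [H⁺]/K2 + [H⁺]²/(K1K2)) = 1 / (1 + 10^+1.47 + 10^-0.29)
   = 1 / (1 + 29.512 + 0.51286) = 1/31.025 = 0.03223
[CO3²⁻] = α₂ × DIC = 0.03223 × 1.84 = 0.0593 mmol/kg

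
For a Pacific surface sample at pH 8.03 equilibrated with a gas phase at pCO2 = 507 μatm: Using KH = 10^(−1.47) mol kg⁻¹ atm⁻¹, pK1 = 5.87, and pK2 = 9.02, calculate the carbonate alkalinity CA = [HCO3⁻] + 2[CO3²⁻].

[CO2*] = KH · pCO2 = 10^(−1.47) × 507×10^-6 = 1.718×10^-5 mol/kg
α₀ = 1/(1 + K1/[H⁺] + K1K2/[H⁺]²) = 1/(1 + 10^+2.16 + 10^+1.17) = 0.006237
DIC = [CO2*]/α₀ = 1.718×10^-5 / 0.006237 = 2.754 mmol/kg
CA = (α₁ + 2α₂)·DIC = (0.9015 + 2×0.09225) × 2.754 = 2.99 mmol/kg

CA = 2.99 mmol/kg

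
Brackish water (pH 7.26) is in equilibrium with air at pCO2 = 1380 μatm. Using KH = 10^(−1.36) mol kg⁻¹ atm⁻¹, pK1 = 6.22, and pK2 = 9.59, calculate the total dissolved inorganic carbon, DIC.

DIC = 0.724 mmol/kg

[CO2*] = KH · pCO2 = 10^(−1.36) × 1380×10^-6 = 6.024×10^-5 mol/kg
α₀ = 1/(1 + K1/[H⁺] + K1K2/[H⁺]²) = 1/(1 + 10^+1.04 + 10^-1.29) = 0.08322
DIC = [CO2*]/α₀ = 6.024×10^-5 / 0.08322 = 0.724 mmol/kg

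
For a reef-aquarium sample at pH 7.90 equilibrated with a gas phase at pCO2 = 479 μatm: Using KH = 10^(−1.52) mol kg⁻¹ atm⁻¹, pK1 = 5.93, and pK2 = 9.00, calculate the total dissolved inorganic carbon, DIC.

DIC = 1.47 mmol/kg

[CO2*] = KH · pCO2 = 10^(−1.52) × 479×10^-6 = 1.447×10^-5 mol/kg
α₀ = 1/(1 + K1/[H⁺] + K1K2/[H⁺]²) = 1/(1 + 10^+1.97 + 10^+0.87) = 0.009829
DIC = [CO2*]/α₀ = 1.447×10^-5 / 0.009829 = 1.47 mmol/kg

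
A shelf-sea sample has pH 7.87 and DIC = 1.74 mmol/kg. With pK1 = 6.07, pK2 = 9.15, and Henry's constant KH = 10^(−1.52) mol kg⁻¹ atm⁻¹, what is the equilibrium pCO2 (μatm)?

pCO2 = 855 μatm

α₀ = 1 / (1 + K1/[H⁺] + K1K2/[H⁺]²) = 1 / (1 + 10^+1.80 + 10^+0.52)
   = 1 / (1 + 63.096 + 3.3113) = 1/67.407 = 0.01484
[CO2*] = α₀ × DIC = 0.01484 × 1.74 = 0.02581 mmol/kg
pCO2 = [CO2*]/KH = 2.581×10^-5 / 3.020×10^-2 = 855 μatm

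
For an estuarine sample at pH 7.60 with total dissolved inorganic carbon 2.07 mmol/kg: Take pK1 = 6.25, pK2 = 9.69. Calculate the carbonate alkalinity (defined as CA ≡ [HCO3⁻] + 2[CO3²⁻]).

CA = 2.00 mmol/kg

CA = [HCO3⁻] + 2[CO3²⁻] = (α₁ + 2α₂)·DIC
At pH 7.60: [H⁺]/K1 = 10^-1.35 = 0.044668, K2/[H⁺] = 10^-2.09 = 0.0081283
α₁ = 1/(1 + 0.044668 + 0.0081283) = 1/1.0528 = 0.9499; α₂ = α₁·K2/[H⁺] = 0.007721
α₁ + 2α₂ = 0.9653
CA = 0.9653 × 2.07 = 2.00 mmol/kg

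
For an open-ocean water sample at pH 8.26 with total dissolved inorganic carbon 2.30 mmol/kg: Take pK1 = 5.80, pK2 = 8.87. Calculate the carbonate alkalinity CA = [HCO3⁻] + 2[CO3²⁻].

CA = [HCO3⁻] + 2[CO3²⁻] = (α₁ + 2α₂)·DIC
At pH 8.26: [H⁺]/K1 = 10^-2.46 = 0.0034674, K2/[H⁺] = 10^-0.61 = 0.24547
α₁ = 1/(1 + 0.0034674 + 0.24547) = 1/1.2489 = 0.8007; α₂ = α₁·K2/[H⁺] = 0.1965
α₁ + 2α₂ = 1.1938
CA = 1.1938 × 2.30 = 2.75 mmol/kg

CA = 2.75 mmol/kg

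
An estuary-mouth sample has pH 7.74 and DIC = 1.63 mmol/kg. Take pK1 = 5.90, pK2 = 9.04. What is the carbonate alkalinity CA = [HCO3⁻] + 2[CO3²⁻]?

CA = [HCO3⁻] + 2[CO3²⁻] = (α₁ + 2α₂)·DIC
At pH 7.74: [H⁺]/K1 = 10^-1.84 = 0.014454, K2/[H⁺] = 10^-1.30 = 0.050119
α₁ = 1/(1 + 0.014454 + 0.050119) = 1/1.0646 = 0.9393; α₂ = α₁·K2/[H⁺] = 0.04708
α₁ + 2α₂ = 1.0335
CA = 1.0335 × 1.63 = 1.68 mmol/kg

CA = 1.68 mmol/kg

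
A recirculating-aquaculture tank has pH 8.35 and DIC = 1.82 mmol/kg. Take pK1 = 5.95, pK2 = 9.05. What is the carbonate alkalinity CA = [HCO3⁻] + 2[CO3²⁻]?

CA = [HCO3⁻] + 2[CO3²⁻] = (α₁ + 2α₂)·DIC
At pH 8.35: [H⁺]/K1 = 10^-2.40 = 0.0039811, K2/[H⁺] = 10^-0.70 = 0.19953
α₁ = 1/(1 + 0.0039811 + 0.19953) = 1/1.2035 = 0.8309; α₂ = α₁·K2/[H⁺] = 0.1658
α₁ + 2α₂ = 1.1625
CA = 1.1625 × 1.82 = 2.12 mmol/kg

CA = 2.12 mmol/kg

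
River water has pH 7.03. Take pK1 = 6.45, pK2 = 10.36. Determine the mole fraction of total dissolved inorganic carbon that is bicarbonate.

α₁ = 1 / (1 + [H⁺]/K1 + K2/[H⁺]) = 1 / (1 + 10^-0.58 + 10^-3.33)
   = 1 / (1 + 0.26303 + 0.00046774) = 1/1.2635 = 0.7915

α₁ = 0.791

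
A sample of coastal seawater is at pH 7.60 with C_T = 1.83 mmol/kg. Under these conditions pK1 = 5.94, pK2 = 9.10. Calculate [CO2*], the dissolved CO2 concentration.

α₀ = 1 / (1 + K1/[H⁺] + K1K2/[H⁺]²) = 1 / (1 + 10^+1.66 + 10^+0.16)
   = 1 / (1 + 45.709 + 1.4454) = 1/48.154 = 0.02077
[CO2*] = α₀ × DIC = 0.02077 × 1.83 = 0.0380 mmol/kg

[CO2*] = 0.0380 mmol/kg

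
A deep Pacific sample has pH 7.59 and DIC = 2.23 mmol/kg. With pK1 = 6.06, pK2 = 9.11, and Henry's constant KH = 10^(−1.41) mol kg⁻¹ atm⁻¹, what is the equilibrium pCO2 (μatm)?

α₀ = 1 / (1 + K1/[H⁺] + K1K2/[H⁺]²) = 1 / (1 + 10^+1.53 + 10^+0.01)
   = 1 / (1 + 33.884 + 1.0233) = 1/35.908 = 0.02785
[CO2*] = α₀ × DIC = 0.02785 × 2.23 = 0.06210 mmol/kg
pCO2 = [CO2*]/KH = 6.210×10^-5 / 3.890×10^-2 = 1600 μatm

pCO2 = 1600 μatm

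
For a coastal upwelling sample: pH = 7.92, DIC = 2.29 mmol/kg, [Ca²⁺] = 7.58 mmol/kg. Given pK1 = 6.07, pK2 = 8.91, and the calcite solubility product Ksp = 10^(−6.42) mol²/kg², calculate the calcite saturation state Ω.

Ω = 4.18

α₂ = 1 / (1 + [H⁺]/K2 + [H⁺]²/(K1K2)) = 1 / (1 + 10^+0.99 + 10^-0.86)
   = 1 / (1 + 9.7724 + 0.13804) = 1/10.910 = 0.09166
[CO3²⁻] = α₂ × DIC = 0.09166 × 2.29 = 0.2099 mmol/kg
Ksp = 10^(−6.42) = 3.802×10^-7
Ω = [Ca²⁺][CO3²⁻]/Ksp = (7.58×10^-3)(2.099×10^-4) / 3.802×10^-7 = 4.18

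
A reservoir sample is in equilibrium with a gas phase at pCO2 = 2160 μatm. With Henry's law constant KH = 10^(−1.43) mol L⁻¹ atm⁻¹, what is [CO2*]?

KH = 10^(−1.43) = 3.715×10^-2 mol L⁻¹ atm⁻¹
[CO2*] = KH · pCO2 = 3.715×10^-2 × 2160×10^-6 atm = 8.03×10^-5 mol/L

[CO2*] = 80.3 μmol/L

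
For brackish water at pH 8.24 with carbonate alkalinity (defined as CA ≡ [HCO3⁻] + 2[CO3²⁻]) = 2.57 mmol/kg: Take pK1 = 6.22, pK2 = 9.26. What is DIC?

CA = [HCO3⁻] + 2[CO3²⁻] = (α₁ + 2α₂)·DIC
At pH 8.24: [H⁺]/K1 = 10^-2.02 = 0.0095499, K2/[H⁺] = 10^-1.02 = 0.095499
α₁ = 1/(1 + 0.0095499 + 0.095499) = 1/1.1050 = 0.9049; α₂ = α₁·K2/[H⁺] = 0.08642
α₁ + 2α₂ = 1.0778
DIC = CA / (α₁ + 2α₂) = 2.57 / 1.0778 = 2.38 mmol/kg

DIC = 2.38 mmol/kg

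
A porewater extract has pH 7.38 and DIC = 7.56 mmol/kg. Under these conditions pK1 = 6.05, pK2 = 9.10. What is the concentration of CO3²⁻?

α₂ = 1 / (1 + [H⁺]/K2 + [H⁺]²/(K1K2)) = 1 / (1 + 10^+1.72 + 10^+0.39)
   = 1 / (1 + 52.481 + 2.4547) = 1/55.935 = 0.01788
[CO3²⁻] = α₂ × DIC = 0.01788 × 7.56 = 0.135 mmol/kg

[CO3²⁻] = 0.135 mmol/kg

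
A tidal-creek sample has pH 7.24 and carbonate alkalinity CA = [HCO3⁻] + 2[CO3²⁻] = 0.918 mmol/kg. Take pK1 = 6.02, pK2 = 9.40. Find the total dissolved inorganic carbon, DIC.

CA = [HCO3⁻] + 2[CO3²⁻] = (α₁ + 2α₂)·DIC
At pH 7.24: [H⁺]/K1 = 10^-1.22 = 0.060256, K2/[H⁺] = 10^-2.16 = 0.0069183
α₁ = 1/(1 + 0.060256 + 0.0069183) = 1/1.0672 = 0.9371; α₂ = α₁·K2/[H⁺] = 0.006483
α₁ + 2α₂ = 0.9500
DIC = CA / (α₁ + 2α₂) = 0.918 / 0.9500 = 0.966 mmol/kg

DIC = 0.966 mmol/kg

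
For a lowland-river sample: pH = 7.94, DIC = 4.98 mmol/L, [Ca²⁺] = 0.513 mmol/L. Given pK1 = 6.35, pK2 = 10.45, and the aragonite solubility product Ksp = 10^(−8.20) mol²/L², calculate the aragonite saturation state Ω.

α₂ = 1 / (1 + [H⁺]/K2 + [H⁺]²/(K1K2)) = 1 / (1 + 10^+2.51 + 10^+0.92)
   = 1 / (1 + 323.59 + 8.3176) = 1/332.91 = 0.003004
[CO3²⁻] = α₂ × DIC = 0.003004 × 4.98 = 0.01496 mmol/L = 14.96 μmol/L
Ksp = 10^(−8.20) = 6.310×10^-9
Ω = [Ca²⁺][CO3²⁻]/Ksp = (0.513×10^-3)(1.496×10^-5) / 6.310×10^-9 = 1.22

Ω = 1.22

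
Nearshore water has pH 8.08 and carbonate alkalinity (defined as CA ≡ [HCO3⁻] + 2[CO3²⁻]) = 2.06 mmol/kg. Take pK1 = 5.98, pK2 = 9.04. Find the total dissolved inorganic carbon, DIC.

CA = [HCO3⁻] + 2[CO3²⁻] = (α₁ + 2α₂)·DIC
At pH 8.08: [H⁺]/K1 = 10^-2.10 = 0.0079433, K2/[H⁺] = 10^-0.96 = 0.10965
α₁ = 1/(1 + 0.0079433 + 0.10965) = 1/1.1176 = 0.8948; α₂ = α₁·K2/[H⁺] = 0.09811
α₁ + 2α₂ = 1.0910
DIC = CA / (α₁ + 2α₂) = 2.06 / 1.0910 = 1.89 mmol/kg

DIC = 1.89 mmol/kg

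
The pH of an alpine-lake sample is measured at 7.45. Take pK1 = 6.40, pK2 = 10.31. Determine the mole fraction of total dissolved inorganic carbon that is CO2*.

α₀ = 0.0817

α₀ = 1 / (1 + K1/[H⁺] + K1K2/[H⁺]²) = 1 / (1 + 10^+1.05 + 10^-1.81)
   = 1 / (1 + 11.220 + 0.015488) = 1/12.236 = 0.08173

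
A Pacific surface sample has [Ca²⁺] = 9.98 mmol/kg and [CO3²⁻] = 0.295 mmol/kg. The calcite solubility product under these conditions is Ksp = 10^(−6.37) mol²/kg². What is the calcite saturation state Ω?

Ksp = 10^(−6.37) = 4.266×10^-7
Ω = [Ca²⁺][CO3²⁻]/Ksp = (9.98×10^-3)(0.295×10^-3) / 4.266×10^-7 = 6.90

Ω = 6.90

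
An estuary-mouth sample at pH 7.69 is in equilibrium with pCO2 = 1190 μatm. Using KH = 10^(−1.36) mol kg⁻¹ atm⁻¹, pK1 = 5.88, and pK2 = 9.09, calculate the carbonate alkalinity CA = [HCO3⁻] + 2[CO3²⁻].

[CO2*] = KH · pCO2 = 10^(−1.36) × 1190×10^-6 = 5.195×10^-5 mol/kg
α₀ = 1/(1 + K1/[H⁺] + K1K2/[H⁺]²) = 1/(1 + 10^+1.81 + 10^+0.41) = 0.01468
DIC = [CO2*]/α₀ = 5.195×10^-5 / 0.01468 = 3.539 mmol/kg
CA = (α₁ + 2α₂)·DIC = (0.9476 + 2×0.03772) × 3.539 = 3.62 mmol/kg

CA = 3.62 mmol/kg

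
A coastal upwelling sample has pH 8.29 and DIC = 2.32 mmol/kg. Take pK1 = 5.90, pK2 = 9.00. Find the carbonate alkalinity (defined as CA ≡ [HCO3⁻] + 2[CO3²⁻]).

CA = 2.69 mmol/kg

CA = [HCO3⁻] + 2[CO3²⁻] = (α₁ + 2α₂)·DIC
At pH 8.29: [H⁺]/K1 = 10^-2.39 = 0.0040738, K2/[H⁺] = 10^-0.71 = 0.19498
α₁ = 1/(1 + 0.0040738 + 0.19498) = 1/1.1991 = 0.8340; α₂ = α₁·K2/[H⁺] = 0.1626
α₁ + 2α₂ = 1.1592
CA = 1.1592 × 2.32 = 2.69 mmol/kg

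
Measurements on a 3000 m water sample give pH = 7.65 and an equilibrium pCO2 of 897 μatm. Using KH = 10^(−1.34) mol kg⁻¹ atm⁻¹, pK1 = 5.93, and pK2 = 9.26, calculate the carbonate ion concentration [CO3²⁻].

[CO2*] = KH · pCO2 = 10^(−1.34) × 897×10^-6 = 4.100×10^-5 mol/kg
α₀ = 1/(1 + K1/[H⁺] + K1K2/[H⁺]²) = 1/(1 + 10^+1.72 + 10^+0.11) = 0.01826
DIC = [CO2*]/α₀ = 4.100×10^-5 / 0.01826 = 2.246 mmol/kg
[CO3²⁻] = α₂·DIC; α₂ = 0.02352, so [CO3²⁻] = 0.02352 × 2.246 = 0.0528 mmol/kg

[CO3²⁻] = 0.0528 mmol/kg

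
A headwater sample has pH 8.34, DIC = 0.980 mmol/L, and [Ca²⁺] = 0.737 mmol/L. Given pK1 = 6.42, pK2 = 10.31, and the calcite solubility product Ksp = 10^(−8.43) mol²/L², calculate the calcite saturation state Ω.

Ω = 2.04

α₂ = 1 / (1 + [H⁺]/K2 + [H⁺]²/(K1K2)) = 1 / (1 + 10^+1.97 + 10^+0.05)
   = 1 / (1 + 93.325 + 1.1220) = 1/95.447 = 0.01048
[CO3²⁻] = α₂ × DIC = 0.01048 × 0.980 = 0.01027 mmol/L = 10.27 μmol/L
Ksp = 10^(−8.43) = 3.715×10^-9
Ω = [Ca²⁺][CO3²⁻]/Ksp = (0.737×10^-3)(1.027×10^-5) / 3.715×10^-9 = 2.04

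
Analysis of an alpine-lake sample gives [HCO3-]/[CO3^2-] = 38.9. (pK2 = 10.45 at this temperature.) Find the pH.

From K2 = [H⁺][CO3^2-]/[HCO3-]:  pH = pK2 − log₁₀([HCO3-]/[CO3^2-])
log₁₀(38.9) = +1.590
pH = 10.45 − (+1.590) = 8.86

pH = 8.86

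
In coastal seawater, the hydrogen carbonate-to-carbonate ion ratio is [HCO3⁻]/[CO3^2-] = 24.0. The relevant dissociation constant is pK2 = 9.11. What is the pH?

From K2 = [H⁺][CO3^2-]/[HCO3⁻]:  pH = pK2 − log₁₀([HCO3⁻]/[CO3^2-])
log₁₀(24.0) = +1.380
pH = 9.11 − (+1.380) = 7.73

pH = 7.73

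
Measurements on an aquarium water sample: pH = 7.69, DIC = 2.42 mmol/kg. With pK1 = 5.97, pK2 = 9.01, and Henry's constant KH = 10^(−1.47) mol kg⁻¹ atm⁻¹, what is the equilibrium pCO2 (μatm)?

α₀ = 1 / (1 + K1/[H⁺] + K1K2/[H⁺]²) = 1 / (1 + 10^+1.72 + 10^+0.40)
   = 1 / (1 + 52.481 + 2.5119) = 1/55.993 = 0.01786
[CO2*] = α₀ × DIC = 0.01786 × 2.42 = 0.04322 mmol/kg
pCO2 = [CO2*]/KH = 4.322×10^-5 / 3.388×10^-2 = 1280 μatm

pCO2 = 1280 μatm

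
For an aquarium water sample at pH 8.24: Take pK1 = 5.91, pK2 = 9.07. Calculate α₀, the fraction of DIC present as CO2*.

α₀ = 1 / (1 + K1/[H⁺] + K1K2/[H⁺]²) = 1 / (1 + 10^+2.33 + 10^+1.50)
   = 1 / (1 + 213.80 + 31.623) = 1/246.42 = 0.004058

α₀ = 0.00406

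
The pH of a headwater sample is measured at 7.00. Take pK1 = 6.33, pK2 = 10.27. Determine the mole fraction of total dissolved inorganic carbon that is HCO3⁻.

α₁ = 1 / (1 + [H⁺]/K1 + K2/[H⁺]) = 1 / (1 + 10^-0.67 + 10^-3.27)
   = 1 / (1 + 0.21380 + 0.00053703) = 1/1.2143 = 0.8235

α₁ = 0.823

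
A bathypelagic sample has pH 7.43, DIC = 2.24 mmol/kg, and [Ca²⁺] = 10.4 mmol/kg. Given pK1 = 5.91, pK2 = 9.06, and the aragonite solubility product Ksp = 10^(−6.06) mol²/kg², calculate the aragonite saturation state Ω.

α₂ = 1 / (1 + [H⁺]/K2 + [H⁺]²/(K1K2)) = 1 / (1 + 10^+1.63 + 10^+0.11)
   = 1 / (1 + 42.658 + 1.2882) = 1/44.946 = 0.02225
[CO3²⁻] = α₂ × DIC = 0.02225 × 2.24 = 0.04984 mmol/kg
Ksp = 10^(−6.06) = 8.710×10^-7
Ω = [Ca²⁺][CO3²⁻]/Ksp = (10.4×10^-3)(4.984×10^-5) / 8.710×10^-7 = 0.595

Ω = 0.595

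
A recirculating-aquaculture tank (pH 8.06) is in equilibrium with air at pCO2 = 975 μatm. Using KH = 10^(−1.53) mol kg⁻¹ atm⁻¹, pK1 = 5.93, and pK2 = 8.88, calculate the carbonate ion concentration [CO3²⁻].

[CO2*] = KH · pCO2 = 10^(−1.53) × 975×10^-6 = 2.877×10^-5 mol/kg
α₀ = 1/(1 + K1/[H⁺] + K1K2/[H⁺]²) = 1/(1 + 10^+2.13 + 10^+1.31) = 0.006397
DIC = [CO2*]/α₀ = 2.877×10^-5 / 0.006397 = 4.498 mmol/kg
[CO3²⁻] = α₂·DIC; α₂ = 0.1306, so [CO3²⁻] = 0.1306 × 4.498 = 0.587 mmol/kg

[CO3²⁻] = 0.587 mmol/kg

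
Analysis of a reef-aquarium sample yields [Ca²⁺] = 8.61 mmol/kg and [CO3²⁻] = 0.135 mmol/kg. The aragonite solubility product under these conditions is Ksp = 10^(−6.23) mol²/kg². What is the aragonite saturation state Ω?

Ω = 1.97

Ksp = 10^(−6.23) = 5.888×10^-7
Ω = [Ca²⁺][CO3²⁻]/Ksp = (8.61×10^-3)(0.135×10^-3) / 5.888×10^-7 = 1.97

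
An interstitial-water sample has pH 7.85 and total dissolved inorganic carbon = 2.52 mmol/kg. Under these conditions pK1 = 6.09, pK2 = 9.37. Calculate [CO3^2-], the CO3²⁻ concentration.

[CO3²⁻] = 0.0726 mmol/kg

α₂ = 1 / (1 + [H⁺]/K2 + [H⁺]²/(K1K2)) = 1 / (1 + 10^+1.52 + 10^-0.24)
   = 1 / (1 + 33.113 + 0.57544) = 1/34.689 = 0.02883
[CO3²⁻] = α₂ × DIC = 0.02883 × 2.52 = 0.0726 mmol/kg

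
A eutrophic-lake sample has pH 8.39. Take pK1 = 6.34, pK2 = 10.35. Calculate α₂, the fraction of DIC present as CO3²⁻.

α₂ = 1 / (1 + [H⁺]/K2 + [H⁺]²/(K1K2)) = 1 / (1 + 10^+1.96 + 10^-0.09)
   = 1 / (1 + 91.201 + 0.81283) = 1/93.014 = 0.01075

α₂ = 0.0108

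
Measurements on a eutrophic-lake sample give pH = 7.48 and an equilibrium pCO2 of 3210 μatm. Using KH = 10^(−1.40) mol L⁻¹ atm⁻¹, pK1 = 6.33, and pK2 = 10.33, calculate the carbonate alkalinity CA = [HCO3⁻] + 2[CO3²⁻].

[CO2*] = KH · pCO2 = 10^(−1.40) × 3210×10^-6 = 1.278×10^-4 mol/L
α₀ = 1/(1 + K1/[H⁺] + K1K2/[H⁺]²) = 1/(1 + 10^+1.15 + 10^-1.70) = 0.06603
DIC = [CO2*]/α₀ = 1.278×10^-4 / 0.06603 = 1.935 mmol/L
CA = (α₁ + 2α₂)·DIC = (0.9327 + 2×0.001317) × 1.935 = 1.81 mmol/L

CA = 1.81 mmol/L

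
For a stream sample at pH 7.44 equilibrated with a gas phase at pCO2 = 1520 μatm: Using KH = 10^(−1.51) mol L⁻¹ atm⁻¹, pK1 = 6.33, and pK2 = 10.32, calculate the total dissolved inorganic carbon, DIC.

DIC = 0.653 mmol/L

[CO2*] = KH · pCO2 = 10^(−1.51) × 1520×10^-6 = 4.697×10^-5 mol/L
α₀ = 1/(1 + K1/[H⁺] + K1K2/[H⁺]²) = 1/(1 + 10^+1.11 + 10^-1.77) = 0.07195
DIC = [CO2*]/α₀ = 4.697×10^-5 / 0.07195 = 0.653 mmol/L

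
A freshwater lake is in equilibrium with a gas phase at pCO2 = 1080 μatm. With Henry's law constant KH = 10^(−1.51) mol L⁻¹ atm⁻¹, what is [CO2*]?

[CO2*] = 33.4 μmol/L

KH = 10^(−1.51) = 3.090×10^-2 mol L⁻¹ atm⁻¹
[CO2*] = KH · pCO2 = 3.090×10^-2 × 1080×10^-6 atm = 3.34×10^-5 mol/L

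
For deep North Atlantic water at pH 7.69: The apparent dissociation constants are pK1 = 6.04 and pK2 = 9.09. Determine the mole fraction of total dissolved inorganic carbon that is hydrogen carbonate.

α₁ = 1 / (1 + [H⁺]/K1 + K2/[H⁺]) = 1 / (1 + 10^-1.65 + 10^-1.40)
   = 1 / (1 + 0.022387 + 0.039811) = 1/1.0622 = 0.9414

α₁ = 0.941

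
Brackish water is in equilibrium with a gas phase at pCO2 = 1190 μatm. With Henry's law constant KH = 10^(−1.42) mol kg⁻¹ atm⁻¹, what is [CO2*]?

KH = 10^(−1.42) = 3.802×10^-2 mol kg⁻¹ atm⁻¹
[CO2*] = KH · pCO2 = 3.802×10^-2 × 1190×10^-6 atm = 4.52×10^-5 mol/kg

[CO2*] = 45.2 μmol/kg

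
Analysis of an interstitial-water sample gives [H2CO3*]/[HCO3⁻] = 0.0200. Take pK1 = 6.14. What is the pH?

From K1 = [H⁺][HCO3⁻]/[H2CO3*]:  pH = pK1 − log₁₀([H2CO3*]/[HCO3⁻])
log₁₀(0.0200) = -1.699
pH = 6.14 − (-1.699) = 7.84

pH = 7.84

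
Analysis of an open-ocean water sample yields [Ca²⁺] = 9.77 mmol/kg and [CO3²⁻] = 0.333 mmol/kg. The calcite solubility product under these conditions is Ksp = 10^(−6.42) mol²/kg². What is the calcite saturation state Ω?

Ksp = 10^(−6.42) = 3.802×10^-7
Ω = [Ca²⁺][CO3²⁻]/Ksp = (9.77×10^-3)(0.333×10^-3) / 3.802×10^-7 = 8.56

Ω = 8.56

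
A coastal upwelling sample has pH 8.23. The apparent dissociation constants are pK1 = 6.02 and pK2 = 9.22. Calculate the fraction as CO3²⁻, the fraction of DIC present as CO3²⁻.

α₂ = 1 / (1 + [H⁺]/K2 + [H⁺]²/(K1K2)) = 1 / (1 + 10^+0.99 + 10^-1.22)
   = 1 / (1 + 9.7724 + 0.060256) = 1/10.833 = 0.09231

α₂ = 0.0923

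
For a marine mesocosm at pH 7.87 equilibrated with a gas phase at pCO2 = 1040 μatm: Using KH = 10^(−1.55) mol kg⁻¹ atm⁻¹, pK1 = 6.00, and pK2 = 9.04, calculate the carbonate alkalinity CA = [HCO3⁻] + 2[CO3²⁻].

[CO2*] = KH · pCO2 = 10^(−1.55) × 1040×10^-6 = 2.931×10^-5 mol/kg
α₀ = 1/(1 + K1/[H⁺] + K1K2/[H⁺]²) = 1/(1 + 10^+1.87 + 10^+0.70) = 0.01248
DIC = [CO2*]/α₀ = 2.931×10^-5 / 0.01248 = 2.349 mmol/kg
CA = (α₁ + 2α₂)·DIC = (0.9250 + 2×0.06254) × 2.349 = 2.47 mmol/kg

CA = 2.47 mmol/kg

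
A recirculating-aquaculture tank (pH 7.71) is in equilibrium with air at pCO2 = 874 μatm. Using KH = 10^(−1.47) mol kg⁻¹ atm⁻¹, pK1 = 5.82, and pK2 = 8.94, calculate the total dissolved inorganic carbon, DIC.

DIC = 2.46 mmol/kg

[CO2*] = KH · pCO2 = 10^(−1.47) × 874×10^-6 = 2.961×10^-5 mol/kg
α₀ = 1/(1 + K1/[H⁺] + K1K2/[H⁺]²) = 1/(1 + 10^+1.89 + 10^+0.66) = 0.01202
DIC = [CO2*]/α₀ = 2.961×10^-5 / 0.01202 = 2.46 mmol/kg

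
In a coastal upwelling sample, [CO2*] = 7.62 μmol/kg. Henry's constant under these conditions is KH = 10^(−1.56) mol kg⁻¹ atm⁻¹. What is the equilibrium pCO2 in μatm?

KH = 10^(−1.56) = 2.754×10^-2 mol kg⁻¹ atm⁻¹
pCO2 = [CO2*]/KH = 7.62×10^-6 / 2.754×10^-2 = 2.77×10^-4 atm = 277 μatm

pCO2 = 277 μatm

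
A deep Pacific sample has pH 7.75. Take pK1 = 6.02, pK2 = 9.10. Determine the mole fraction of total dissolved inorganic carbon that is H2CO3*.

α₀ = 1 / (1 + K1/[H⁺] + K1K2/[H⁺]²) = 1 / (1 + 10^+1.73 + 10^+0.38)
   = 1 / (1 + 53.703 + 2.3988) = 1/57.102 = 0.01751

α₀ = 0.0175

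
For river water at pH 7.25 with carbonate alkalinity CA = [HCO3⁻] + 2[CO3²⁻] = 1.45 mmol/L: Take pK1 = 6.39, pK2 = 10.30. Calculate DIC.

DIC = 1.65 mmol/L

CA = [HCO3⁻] + 2[CO3²⁻] = (α₁ + 2α₂)·DIC
At pH 7.25: [H⁺]/K1 = 10^-0.86 = 0.13804, K2/[H⁺] = 10^-3.05 = 0.00089125
α₁ = 1/(1 + 0.13804 + 0.00089125) = 1/1.1389 = 0.8780; α₂ = α₁·K2/[H⁺] = 0.0007825
α₁ + 2α₂ = 0.8796
DIC = CA / (α₁ + 2α₂) = 1.45 / 0.8796 = 1.65 mmol/L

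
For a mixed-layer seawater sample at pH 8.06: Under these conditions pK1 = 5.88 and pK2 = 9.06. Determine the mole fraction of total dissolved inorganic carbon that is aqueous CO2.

α₀ = 1 / (1 + K1/[H⁺] + K1K2/[H⁺]²) = 1 / (1 + 10^+2.18 + 10^+1.18)
   = 1 / (1 + 151.36 + 15.136) = 1/167.49 = 0.005970

α₀ = 0.00597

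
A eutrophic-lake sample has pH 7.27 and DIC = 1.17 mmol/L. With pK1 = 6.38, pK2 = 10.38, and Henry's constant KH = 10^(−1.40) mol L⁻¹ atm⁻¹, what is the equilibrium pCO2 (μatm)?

pCO2 = 3350 μatm

α₀ = 1 / (1 + K1/[H⁺] + K1K2/[H⁺]²) = 1 / (1 + 10^+0.89 + 10^-2.22)
   = 1 / (1 + 7.7625 + 0.0060256) = 1/8.7685 = 0.1140
[CO2*] = α₀ × DIC = 0.1140 × 1.17 = 0.1334 mmol/L
pCO2 = [CO2*]/KH = 1.334×10^-4 / 3.981×10^-2 = 3350 μatm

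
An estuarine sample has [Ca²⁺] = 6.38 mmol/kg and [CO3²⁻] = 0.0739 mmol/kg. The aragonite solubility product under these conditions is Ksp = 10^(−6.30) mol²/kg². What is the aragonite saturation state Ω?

Ω = 0.941

Ksp = 10^(−6.30) = 5.012×10^-7
Ω = [Ca²⁺][CO3²⁻]/Ksp = (6.38×10^-3)(0.0739×10^-3) / 5.012×10^-7 = 0.941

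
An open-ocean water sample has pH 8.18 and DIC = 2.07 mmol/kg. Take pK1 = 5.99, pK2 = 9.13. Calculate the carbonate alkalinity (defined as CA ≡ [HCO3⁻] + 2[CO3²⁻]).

CA = 2.27 mmol/kg

CA = [HCO3⁻] + 2[CO3²⁻] = (α₁ + 2α₂)·DIC
At pH 8.18: [H⁺]/K1 = 10^-2.19 = 0.0064565, K2/[H⁺] = 10^-0.95 = 0.11220
α₁ = 1/(1 + 0.0064565 + 0.11220) = 1/1.1187 = 0.8939; α₂ = α₁·K2/[H⁺] = 0.1003
α₁ + 2α₂ = 1.0945
CA = 1.0945 × 2.07 = 2.27 mmol/kg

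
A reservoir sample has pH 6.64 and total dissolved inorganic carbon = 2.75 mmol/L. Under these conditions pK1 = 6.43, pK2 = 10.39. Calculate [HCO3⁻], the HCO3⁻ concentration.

[HCO3⁻] = 1.70 mmol/L

α₁ = 1 / (1 + [H⁺]/K1 + K2/[H⁺]) = 1 / (1 + 10^-0.21 + 10^-3.75)
   = 1 / (1 + 0.61660 + 0.00017783) = 1/1.6168 = 0.6185
[HCO3⁻] = α₁ × DIC = 0.6185 × 2.75 = 1.70 mmol/L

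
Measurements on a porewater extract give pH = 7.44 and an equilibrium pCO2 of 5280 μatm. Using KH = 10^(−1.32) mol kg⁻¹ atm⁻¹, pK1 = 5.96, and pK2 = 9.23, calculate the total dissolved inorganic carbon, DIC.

[CO2*] = KH · pCO2 = 10^(−1.32) × 5280×10^-6 = 2.527×10^-4 mol/kg
α₀ = 1/(1 + K1/[H⁺] + K1K2/[H⁺]²) = 1/(1 + 10^+1.48 + 10^-0.31) = 0.03156
DIC = [CO2*]/α₀ = 2.527×10^-4 / 0.03156 = 8.01 mmol/kg

DIC = 8.01 mmol/kg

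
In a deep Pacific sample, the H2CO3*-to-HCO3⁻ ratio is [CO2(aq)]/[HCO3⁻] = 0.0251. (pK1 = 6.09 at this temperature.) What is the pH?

pH = 7.69

From K1 = [H⁺][HCO3⁻]/[CO2(aq)]:  pH = pK1 − log₁₀([CO2(aq)]/[HCO3⁻])
log₁₀(0.0251) = -1.600
pH = 6.09 − (-1.600) = 7.69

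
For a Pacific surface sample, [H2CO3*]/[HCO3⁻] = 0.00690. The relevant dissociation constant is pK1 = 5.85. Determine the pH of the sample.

pH = 8.01

From K1 = [H⁺][HCO3⁻]/[H2CO3*]:  pH = pK1 − log₁₀([H2CO3*]/[HCO3⁻])
log₁₀(0.00690) = -2.161
pH = 5.85 − (-2.161) = 8.01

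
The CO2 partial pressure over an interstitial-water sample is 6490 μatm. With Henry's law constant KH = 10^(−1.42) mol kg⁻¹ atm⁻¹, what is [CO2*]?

[CO2*] = 247 μmol/kg

KH = 10^(−1.42) = 3.802×10^-2 mol kg⁻¹ atm⁻¹
[CO2*] = KH · pCO2 = 3.802×10^-2 × 6490×10^-6 atm = 2.47×10^-4 mol/kg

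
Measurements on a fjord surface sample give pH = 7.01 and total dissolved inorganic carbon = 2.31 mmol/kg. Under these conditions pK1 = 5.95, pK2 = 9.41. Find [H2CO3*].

α₀ = 1 / (1 + K1/[H⁺] + K1K2/[H⁺]²) = 1 / (1 + 10^+1.06 + 10^-1.34)
   = 1 / (1 + 11.482 + 0.045709) = 1/12.527 = 0.07983
[CO2*] = α₀ × DIC = 0.07983 × 2.31 = 0.184 mmol/kg

[CO2*] = 0.184 mmol/kg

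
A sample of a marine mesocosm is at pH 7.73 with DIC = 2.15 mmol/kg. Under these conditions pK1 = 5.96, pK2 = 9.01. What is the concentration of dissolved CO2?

α₀ = 1 / (1 + K1/[H⁺] + K1K2/[H⁺]²) = 1 / (1 + 10^+1.77 + 10^+0.49)
   = 1 / (1 + 58.884 + 3.0903) = 1/62.975 = 0.01588
[CO2*] = α₀ × DIC = 0.01588 × 2.15 = 0.0341 mmol/kg

[CO2*] = 0.0341 mmol/kg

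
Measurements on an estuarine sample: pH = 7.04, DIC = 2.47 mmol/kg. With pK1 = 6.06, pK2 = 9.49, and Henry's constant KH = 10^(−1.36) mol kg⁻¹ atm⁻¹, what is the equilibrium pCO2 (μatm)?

α₀ = 1 / (1 + K1/[H⁺] + K1K2/[H⁺]²) = 1 / (1 + 10^+0.98 + 10^-1.47)
   = 1 / (1 + 9.5499 + 0.033884) = 1/10.584 = 0.09448
[CO2*] = α₀ × DIC = 0.09448 × 2.47 = 0.2334 mmol/kg
pCO2 = [CO2*]/KH = 2.334×10^-4 / 4.365×10^-2 = 5350 μatm

pCO2 = 5350 μatm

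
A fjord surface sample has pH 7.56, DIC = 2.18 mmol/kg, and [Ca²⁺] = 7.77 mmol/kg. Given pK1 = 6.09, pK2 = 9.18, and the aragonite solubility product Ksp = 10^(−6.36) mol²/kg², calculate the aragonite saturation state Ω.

Ω = 0.880

α₂ = 1 / (1 + [H⁺]/K2 + [H⁺]²/(K1K2)) = 1 / (1 + 10^+1.62 + 10^+0.15)
   = 1 / (1 + 41.687 + 1.4125) = 1/44.099 = 0.02268
[CO3²⁻] = α₂ × DIC = 0.02268 × 2.18 = 0.04943 mmol/kg
Ksp = 10^(−6.36) = 4.365×10^-7
Ω = [Ca²⁺][CO3²⁻]/Ksp = (7.77×10^-3)(4.943×10^-5) / 4.365×10^-7 = 0.880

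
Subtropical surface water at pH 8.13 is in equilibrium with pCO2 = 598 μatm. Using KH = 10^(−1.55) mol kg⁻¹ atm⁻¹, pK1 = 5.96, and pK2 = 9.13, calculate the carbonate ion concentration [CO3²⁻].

[CO3²⁻] = 0.249 mmol/kg

[CO2*] = KH · pCO2 = 10^(−1.55) × 598×10^-6 = 1.685×10^-5 mol/kg
α₀ = 1/(1 + K1/[H⁺] + K1K2/[H⁺]²) = 1/(1 + 10^+2.17 + 10^+1.17) = 0.006109
DIC = [CO2*]/α₀ = 1.685×10^-5 / 0.006109 = 2.759 mmol/kg
[CO3²⁻] = α₂·DIC; α₂ = 0.09035, so [CO3²⁻] = 0.09035 × 2.759 = 0.249 mmol/kg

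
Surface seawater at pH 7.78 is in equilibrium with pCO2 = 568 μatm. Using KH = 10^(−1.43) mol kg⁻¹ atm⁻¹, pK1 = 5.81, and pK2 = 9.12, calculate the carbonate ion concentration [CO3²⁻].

[CO3²⁻] = 0.0900 mmol/kg

[CO2*] = KH · pCO2 = 10^(−1.43) × 568×10^-6 = 2.110×10^-5 mol/kg
α₀ = 1/(1 + K1/[H⁺] + K1K2/[H⁺]²) = 1/(1 + 10^+1.97 + 10^+0.63) = 0.01014
DIC = [CO2*]/α₀ = 2.110×10^-5 / 0.01014 = 2.081 mmol/kg
[CO3²⁻] = α₂·DIC; α₂ = 0.04327, so [CO3²⁻] = 0.04327 × 2.081 = 0.0900 mmol/kg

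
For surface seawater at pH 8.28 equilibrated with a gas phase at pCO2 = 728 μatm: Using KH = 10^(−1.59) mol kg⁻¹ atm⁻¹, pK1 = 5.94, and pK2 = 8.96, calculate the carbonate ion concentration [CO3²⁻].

[CO3²⁻] = 0.855 mmol/kg

[CO2*] = KH · pCO2 = 10^(−1.59) × 728×10^-6 = 1.871×10^-5 mol/kg
α₀ = 1/(1 + K1/[H⁺] + K1K2/[H⁺]²) = 1/(1 + 10^+2.34 + 10^+1.66) = 0.003767
DIC = [CO2*]/α₀ = 1.871×10^-5 / 0.003767 = 4.968 mmol/kg
[CO3²⁻] = α₂·DIC; α₂ = 0.1722, so [CO3²⁻] = 0.1722 × 4.968 = 0.855 mmol/kg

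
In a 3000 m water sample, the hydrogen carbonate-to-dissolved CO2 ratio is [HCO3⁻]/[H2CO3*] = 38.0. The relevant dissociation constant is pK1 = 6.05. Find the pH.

From K1 = [H⁺][HCO3⁻]/[H2CO3*]:  pH = pK1 + log₁₀([HCO3⁻]/[H2CO3*])
log₁₀(38.0) = +1.580
pH = 6.05 + (+1.580) = 7.63

pH = 7.63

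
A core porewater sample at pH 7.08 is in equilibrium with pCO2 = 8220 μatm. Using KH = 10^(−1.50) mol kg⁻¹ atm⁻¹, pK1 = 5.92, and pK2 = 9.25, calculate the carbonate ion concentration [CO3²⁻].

[CO2*] = KH · pCO2 = 10^(−1.50) × 8220×10^-6 = 2.599×10^-4 mol/kg
α₀ = 1/(1 + K1/[H⁺] + K1K2/[H⁺]²) = 1/(1 + 10^+1.16 + 10^-1.01) = 0.06430
DIC = [CO2*]/α₀ = 2.599×10^-4 / 0.06430 = 4.043 mmol/kg
[CO3²⁻] = α₂·DIC; α₂ = 0.006284, so [CO3²⁻] = 0.006284 × 4.043 = 0.0254 mmol/kg

[CO3²⁻] = 0.0254 mmol/kg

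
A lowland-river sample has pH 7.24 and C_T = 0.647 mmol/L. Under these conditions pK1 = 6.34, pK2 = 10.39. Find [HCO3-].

[HCO3⁻] = 0.574 mmol/L

α₁ = 1 / (1 + [H⁺]/K1 + K2/[H⁺]) = 1 / (1 + 10^-0.90 + 10^-3.15)
   = 1 / (1 + 0.12589 + 0.00070795) = 1/1.1266 = 0.8876
[HCO3⁻] = α₁ × DIC = 0.8876 × 0.647 = 0.574 mmol/L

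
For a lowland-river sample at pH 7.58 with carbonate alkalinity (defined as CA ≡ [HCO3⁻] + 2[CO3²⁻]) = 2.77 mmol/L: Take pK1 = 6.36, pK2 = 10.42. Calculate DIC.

DIC = 2.93 mmol/L

CA = [HCO3⁻] + 2[CO3²⁻] = (α₁ + 2α₂)·DIC
At pH 7.58: [H⁺]/K1 = 10^-1.22 = 0.060256, K2/[H⁺] = 10^-2.84 = 0.0014454
α₁ = 1/(1 + 0.060256 + 0.0014454) = 1/1.0617 = 0.9419; α₂ = α₁·K2/[H⁺] = 0.001361
α₁ + 2α₂ = 0.9446
DIC = CA / (α₁ + 2α₂) = 2.77 / 0.9446 = 2.93 mmol/L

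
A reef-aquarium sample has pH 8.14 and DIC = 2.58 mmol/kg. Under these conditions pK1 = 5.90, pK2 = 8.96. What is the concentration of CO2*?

α₀ = 1 / (1 + K1/[H⁺] + K1K2/[H⁺]²) = 1 / (1 + 10^+2.24 + 10^+1.42)
   = 1 / (1 + 173.78 + 26.303) = 1/201.08 = 0.004973
[CO2*] = α₀ × DIC = 0.004973 × 2.58 = 0.0128 mmol/kg = 12.8 μmol/kg

[CO2*] = 12.8 μmol/kg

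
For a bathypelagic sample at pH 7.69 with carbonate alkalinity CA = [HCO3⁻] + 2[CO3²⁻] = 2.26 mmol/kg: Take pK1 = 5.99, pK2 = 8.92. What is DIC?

CA = [HCO3⁻] + 2[CO3²⁻] = (α₁ + 2α₂)·DIC
At pH 7.69: [H⁺]/K1 = 10^-1.70 = 0.019953, K2/[H⁺] = 10^-1.23 = 0.058884
α₁ = 1/(1 + 0.019953 + 0.058884) = 1/1.0788 = 0.9269; α₂ = α₁·K2/[H⁺] = 0.05458
α₁ + 2α₂ = 1.0361
DIC = CA / (α₁ + 2α₂) = 2.26 / 1.0361 = 2.18 mmol/kg

DIC = 2.18 mmol/kg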